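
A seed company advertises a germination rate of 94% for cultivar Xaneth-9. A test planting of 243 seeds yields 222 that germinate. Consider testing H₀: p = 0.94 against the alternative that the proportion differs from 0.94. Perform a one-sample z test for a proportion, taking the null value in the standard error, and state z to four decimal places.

z = -1.7342

p̂ = 222/243 = 0.913580.
Standard error under H₀: √(0.94×0.06/243) = 0.015235.
z = (0.913580 − 0.94)/0.015235 = -0.026420/0.015235 = -1.7342.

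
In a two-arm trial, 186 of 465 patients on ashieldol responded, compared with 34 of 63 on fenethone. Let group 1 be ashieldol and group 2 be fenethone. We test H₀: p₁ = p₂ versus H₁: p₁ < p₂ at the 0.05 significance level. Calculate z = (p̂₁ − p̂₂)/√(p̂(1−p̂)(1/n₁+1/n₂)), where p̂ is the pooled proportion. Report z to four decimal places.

p̂₁ = 186/465 = 0.400000, p̂₂ = 34/63 = 0.539683.
Pooled p̂ = (186+34)/(465+63) = 220/528 = 0.416667.
SE = √(0.243056 × 0.0180236) = 0.066187.
z = (0.400000 − 0.539683)/0.066187 = -0.139683/0.066187 = -2.1104.
p-value = P(Z < -2.110) ≈ 0.0174. With α = 0.05, reject H₀.

z = -2.1104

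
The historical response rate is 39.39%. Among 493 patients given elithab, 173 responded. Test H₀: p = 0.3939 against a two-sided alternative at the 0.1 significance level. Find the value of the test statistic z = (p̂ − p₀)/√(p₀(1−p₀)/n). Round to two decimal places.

p̂ = 173/493 = 0.3509.
Under H₀, SE = √(0.3939·0.6061/493) = √(0.000484265) = 0.0220.
z = (0.3509 − 0.3939)/0.0220 = -0.0430/0.0220 = -1.95.
Two-sided p-value ≈ 2·Φ(−1.953) = 0.0508; since p < α = 0.1, reject H₀.

z = -1.95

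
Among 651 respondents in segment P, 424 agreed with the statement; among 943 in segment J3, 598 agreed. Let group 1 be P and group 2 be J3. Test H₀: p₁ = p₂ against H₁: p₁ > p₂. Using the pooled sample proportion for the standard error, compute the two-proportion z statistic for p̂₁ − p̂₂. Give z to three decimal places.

p̂₁ = 424/651 ≈ 0.65131, p̂₂ = 598/943 ≈ 0.63415.
Pooled p̂ = (424+598)/(651+943) = 1022/1594 = 0.64115.
SE = √(0.230075 × 0.00259654) = 0.02444.
z = (0.65131 − 0.63415)/0.02444 = 0.01716/0.02444 = 0.702.
p-value = P(Z > 0.702) ≈ 0.2413.

z = 0.702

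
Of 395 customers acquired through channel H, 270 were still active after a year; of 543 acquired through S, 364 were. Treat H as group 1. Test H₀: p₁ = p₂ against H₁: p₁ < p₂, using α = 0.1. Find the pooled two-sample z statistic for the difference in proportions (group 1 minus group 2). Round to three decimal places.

p̂₁ = 270/395 = 0.68354, p̂₂ = 364/543 = 0.67035.
Pooled p̂ = (270+364)/(395+543) = 634/938 = 0.67591.
SE = √(0.219057 × 0.00437327) = 0.03095.
z = (0.68354 − 0.67035)/0.03095 = 0.01319/0.03095 = 0.426.
p-value = P(Z < 0.426) ≈ 0.6651, so at α = 0.1 we fail to reject H₀.

z = 0.426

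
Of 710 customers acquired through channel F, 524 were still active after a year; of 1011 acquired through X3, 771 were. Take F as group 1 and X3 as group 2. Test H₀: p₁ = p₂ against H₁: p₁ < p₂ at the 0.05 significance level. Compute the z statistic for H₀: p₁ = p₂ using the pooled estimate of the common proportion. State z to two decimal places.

z = -1.16

p̂₁ = 524/710 ≈ 0.73803, p̂₂ = 771/1011 ≈ 0.76261.
Pooled p̂ = (524+771)/(710+1011) = 1295/1721 = 0.75247.
SE = √(0.186259 × 0.00239757) = 0.02113.
z = (0.73803 − 0.76261)/0.02113 = -0.02458/0.02113 = -1.16.
p-value = P(Z < -1.163) ≈ 0.1224. With α = 0.05, fail to reject H₀.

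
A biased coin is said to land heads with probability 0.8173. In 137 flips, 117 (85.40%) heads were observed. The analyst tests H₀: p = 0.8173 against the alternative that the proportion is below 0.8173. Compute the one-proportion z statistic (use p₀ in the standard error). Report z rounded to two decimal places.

z = 1.11

p̂ = 117/137 = 0.8540.
Standard error under H₀: √(0.8173×0.1827/137) = 0.0330.
z = (0.8540 − 0.8173)/0.0330 = 0.0367/0.0330 = 1.11.
p-value = P(Z < 1.112) ≈ 0.8669.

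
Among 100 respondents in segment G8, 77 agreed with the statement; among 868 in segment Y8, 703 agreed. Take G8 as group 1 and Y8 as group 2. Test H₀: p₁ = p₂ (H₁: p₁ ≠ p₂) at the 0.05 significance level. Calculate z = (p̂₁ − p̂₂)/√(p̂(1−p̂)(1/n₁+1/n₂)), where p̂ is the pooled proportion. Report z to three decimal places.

z = -0.955

p̂₁ = 77/100 ≈ 0.77000, p̂₂ = 703/868 ≈ 0.80991.
Pooled p̂ = (77+703)/(100+868) = 780/968 = 0.80579.
SE = √(p̂(1−p̂)(1/n₁+1/n₂)) = √(0.80579·0.19421·0.0111521) = √(0.00174525) = 0.04178.
z = (0.77000 − 0.80991)/0.04178 = -0.03991/0.04178 = -0.955.
p-value = 2·P(Z > 0.955) ≈ 0.3394; since p > α = 0.05, fail to reject H₀.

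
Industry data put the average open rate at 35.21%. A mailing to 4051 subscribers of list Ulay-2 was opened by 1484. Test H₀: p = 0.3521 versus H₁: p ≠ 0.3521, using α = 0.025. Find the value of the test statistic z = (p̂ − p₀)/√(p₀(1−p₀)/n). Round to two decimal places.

p̂ = 1484/4051 ≈ 0.36633.
Standard error under H₀: √(0.3521×0.6479/4051) = 0.00750.
z = (0.36633 − 0.3521)/0.00750 = 0.01423/0.00750 = 1.90.
Two-sided p-value ≈ 2·Φ(−1.896) = 0.0579, so at α = 0.025 we fail to reject H₀.

z = 1.90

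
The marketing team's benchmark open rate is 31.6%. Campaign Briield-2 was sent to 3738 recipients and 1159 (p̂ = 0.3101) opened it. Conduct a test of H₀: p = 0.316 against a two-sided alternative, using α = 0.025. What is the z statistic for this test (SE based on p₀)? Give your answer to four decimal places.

p̂ = 1159/3738 = 0.310059.
SE = √(p₀(1−p₀)/n) = √(0.21614/3738) = 0.007604.
z = (0.310059 − 0.316)/0.007604 = -0.005941/0.007604 = -0.7813.
p-value = 2·P(Z > 0.781) ≈ 0.4346. With α = 0.025, fail to reject H₀.

z = -0.7813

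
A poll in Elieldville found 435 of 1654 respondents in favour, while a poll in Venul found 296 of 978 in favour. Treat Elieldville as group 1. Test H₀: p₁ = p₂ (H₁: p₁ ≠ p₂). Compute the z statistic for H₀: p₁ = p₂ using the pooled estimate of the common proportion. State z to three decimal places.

z = -2.195

p̂₁ = 435/1654 ≈ 0.26300, p̂₂ = 296/978 ≈ 0.30266.
Pooled p̂ = (435+296)/(1654+978) = 731/2632 = 0.27774.
SE = √(0.200599 × 0.00162709) = 0.01807.
z = (0.26300 − 0.30266)/0.01807 = -0.03966/0.01807 = -2.195.
Two-sided p-value ≈ 2·Φ(−2.195) = 0.0281.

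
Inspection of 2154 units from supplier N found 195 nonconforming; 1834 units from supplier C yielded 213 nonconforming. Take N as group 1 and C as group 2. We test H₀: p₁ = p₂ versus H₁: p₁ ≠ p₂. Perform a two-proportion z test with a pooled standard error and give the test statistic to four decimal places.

z = -2.6598

p̂₁ = 195/2154 = 0.090529, p̂₂ = 213/1834 = 0.116140.
Pooled p̂ = (195+213)/(2154+1834) = 408/3988 = 0.102307.
SE = √(p̂(1−p̂)(1/n₁+1/n₂)) = √(0.102307·0.897693·0.00100951) = √(9.27135e-05) = 0.009629.
z = (0.090529 − 0.116140)/0.009629 = -0.025611/0.009629 = -2.6598.
Two-sided p-value ≈ 2·Φ(−2.660) = 0.0078.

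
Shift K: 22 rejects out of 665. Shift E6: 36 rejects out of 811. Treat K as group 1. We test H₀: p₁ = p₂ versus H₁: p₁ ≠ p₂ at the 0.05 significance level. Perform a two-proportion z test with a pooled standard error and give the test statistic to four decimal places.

p̂₁ = 22/665 ≈ 0.0330827, p̂₂ = 36/811 ≈ 0.0443896.
Pooled p̂ = (22+36)/(665+811) = 58/1476 = 0.0392954.
SE = √(0.0377513 × 0.00273681) = 0.0101645.
z = (0.0330827 − 0.0443896)/0.0101645 = -0.0113069/0.0101645 = -1.1124.
Two-sided p-value ≈ 2·Φ(−1.112) = 0.2660, so at α = 0.05 we fail to reject H₀.

z = -1.1124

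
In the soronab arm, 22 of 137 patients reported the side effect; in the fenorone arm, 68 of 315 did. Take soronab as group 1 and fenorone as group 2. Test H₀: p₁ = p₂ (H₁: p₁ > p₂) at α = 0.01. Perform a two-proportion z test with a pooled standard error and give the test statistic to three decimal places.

p̂₁ = 22/137 ≈ 0.16058, p̂₂ = 68/315 ≈ 0.21587.
Pooled p̂ = (22+68)/(137+315) = 90/452 = 0.19912.
SE = √(p̂(1−p̂)(1/n₁+1/n₂)) = √(0.19912·0.80088·0.0104739) = √(0.00167025) = 0.04087.
z = (0.16058 − 0.21587)/0.04087 = -0.05529/0.04087 = -1.353.
p-value = P(Z > -1.353) ≈ 0.9119, so at α = 0.01 we fail to reject H₀.

z = -1.353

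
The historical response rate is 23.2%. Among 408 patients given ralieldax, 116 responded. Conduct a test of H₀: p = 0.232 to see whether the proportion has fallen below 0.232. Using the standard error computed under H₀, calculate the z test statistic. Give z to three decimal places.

p̂ = 116/408 = 0.28431.
Under H₀, SE = √(0.232·0.768/408) = √(0.000436706) = 0.02090.
z = (0.28431 − 0.232)/0.02090 = 0.05231/0.02090 = 2.503.

z = 2.503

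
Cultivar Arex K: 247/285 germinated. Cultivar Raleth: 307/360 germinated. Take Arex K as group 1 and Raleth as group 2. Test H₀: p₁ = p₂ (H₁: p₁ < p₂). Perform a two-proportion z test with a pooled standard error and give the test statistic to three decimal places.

p̂₁ = 247/285 ≈ 0.86667, p̂₂ = 307/360 ≈ 0.85278.
Pooled p̂ = (247+307)/(285+360) = 554/645 = 0.85891.
SE = √(0.12118 × 0.00628655) = 0.02760.
z = (0.86667 − 0.85278)/0.02760 = 0.01389/0.02760 = 0.503.

z = 0.503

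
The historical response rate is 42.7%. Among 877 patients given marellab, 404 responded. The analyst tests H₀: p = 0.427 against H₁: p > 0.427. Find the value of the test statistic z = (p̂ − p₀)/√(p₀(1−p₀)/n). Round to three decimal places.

z = 2.015

p̂ = 404/877 ≈ 0.460661.
SE = √(p₀(1−p₀)/n) = √(0.24467/877) = 0.016703.
z = (0.460661 − 0.427)/0.016703 = 0.033661/0.016703 = 2.015.
p-value = P(Z > 2.015) ≈ 0.0219.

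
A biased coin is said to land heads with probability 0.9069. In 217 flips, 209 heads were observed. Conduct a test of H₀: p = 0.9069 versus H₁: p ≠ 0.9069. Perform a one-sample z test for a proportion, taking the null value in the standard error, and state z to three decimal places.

z = 2.851

p̂ = 209/217 ≈ 0.963134.
Under H₀, SE = √(0.9069·0.0931/217) = √(0.000389089) = 0.019725.
z = (0.963134 − 0.9069)/0.019725 = 0.056234/0.019725 = 2.851.
p-value = 2·P(Z > 2.851) ≈ 0.0044.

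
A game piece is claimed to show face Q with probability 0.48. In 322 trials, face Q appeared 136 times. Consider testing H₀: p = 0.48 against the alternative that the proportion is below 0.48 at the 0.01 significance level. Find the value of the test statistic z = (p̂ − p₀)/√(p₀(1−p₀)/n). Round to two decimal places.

z = -2.07

p̂ = 136/322 = 0.4224.
Standard error under H₀: √(0.48×0.52/322) = 0.0278.
z = (0.4224 − 0.48)/0.0278 = -0.0576/0.0278 = -2.07.
p-value = P(Z < -2.070) ≈ 0.0192, so at α = 0.01 we fail to reject H₀.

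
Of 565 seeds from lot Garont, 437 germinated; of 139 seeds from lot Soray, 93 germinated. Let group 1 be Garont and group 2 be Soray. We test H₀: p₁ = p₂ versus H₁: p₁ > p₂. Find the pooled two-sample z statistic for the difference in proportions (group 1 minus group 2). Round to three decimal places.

p̂₁ = 437/565 = 0.77345, p̂₂ = 93/139 = 0.66906.
Pooled p̂ = (437+93)/(565+139) = 530/704 = 0.75284.
SE = √(0.186071 × 0.00896416) = 0.04084.
z = (0.77345 − 0.66906)/0.04084 = 0.10439/0.04084 = 2.556.
p-value = P(Z > 2.556) ≈ 0.0053.

z = 2.556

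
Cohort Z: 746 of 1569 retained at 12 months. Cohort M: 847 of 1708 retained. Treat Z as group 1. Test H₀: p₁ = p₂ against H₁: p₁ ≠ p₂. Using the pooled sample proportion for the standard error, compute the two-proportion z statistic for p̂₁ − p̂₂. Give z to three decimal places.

z = -1.169

p̂₁ = 746/1569 = 0.47546, p̂₂ = 847/1708 = 0.49590.
Pooled p̂ = (746+847)/(1569+1708) = 1593/3277 = 0.48612.
SE = √(p̂(1−p̂)(1/n₁+1/n₂)) = √(0.48612·0.51388·0.00122283) = √(0.000305471) = 0.01748.
z = (0.47546 − 0.49590)/0.01748 = -0.02044/0.01748 = -1.169.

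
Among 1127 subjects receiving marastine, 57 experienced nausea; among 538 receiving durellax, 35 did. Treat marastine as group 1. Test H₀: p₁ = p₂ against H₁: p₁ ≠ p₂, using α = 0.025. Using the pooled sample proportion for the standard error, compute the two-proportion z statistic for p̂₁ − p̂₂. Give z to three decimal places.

p̂₁ = 57/1127 = 0.050577, p̂₂ = 35/538 = 0.065056.
Pooled p̂ = (57+35)/(1127+538) = 92/1665 = 0.055255.
SE = √(0.0522021 × 0.00274605) = 0.011973.
z = (0.050577 − 0.065056)/0.011973 = -0.014479/0.011973 = -1.209.
Two-sided p-value ≈ 2·Φ(−1.209) = 0.2265, so at α = 0.025 we fail to reject H₀.

z = -1.209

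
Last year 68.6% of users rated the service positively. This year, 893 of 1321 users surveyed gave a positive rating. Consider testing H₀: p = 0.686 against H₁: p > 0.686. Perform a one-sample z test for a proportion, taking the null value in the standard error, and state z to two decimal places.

p̂ = 893/1321 = 0.6760.
SE = √(p₀(1−p₀)/n) = √(0.2154/1321) = 0.0128.
z = (0.6760 − 0.686)/0.0128 = -0.0100/0.0128 = -0.78.
p-value = P(Z > -0.783) ≈ 0.7832.

z = -0.78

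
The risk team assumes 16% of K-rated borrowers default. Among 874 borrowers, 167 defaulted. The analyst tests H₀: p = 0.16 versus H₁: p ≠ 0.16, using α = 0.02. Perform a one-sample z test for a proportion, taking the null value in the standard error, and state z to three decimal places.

p̂ = 167/874 ≈ 0.19108.
Under H₀, SE = √(0.16·0.84/874) = √(0.000153776) = 0.01240.
z = (0.19108 − 0.16)/0.01240 = 0.03108/0.01240 = 2.506.
Two-sided p-value ≈ 2·Φ(−2.506) = 0.0122. With α = 0.02, reject H₀.

z = 2.506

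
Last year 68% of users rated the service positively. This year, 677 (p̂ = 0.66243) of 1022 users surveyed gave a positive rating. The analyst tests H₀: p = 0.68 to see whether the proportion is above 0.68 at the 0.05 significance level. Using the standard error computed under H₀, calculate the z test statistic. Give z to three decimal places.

z = -1.204

p̂ = 677/1022 = 0.66243.
Under H₀, SE = √(0.68·0.32/1022) = √(0.000212916) = 0.01459.
z = (0.66243 − 0.68)/0.01459 = -0.01757/0.01459 = -1.204.
p-value = P(Z > -1.204) ≈ 0.8858. With α = 0.05, fail to reject H₀.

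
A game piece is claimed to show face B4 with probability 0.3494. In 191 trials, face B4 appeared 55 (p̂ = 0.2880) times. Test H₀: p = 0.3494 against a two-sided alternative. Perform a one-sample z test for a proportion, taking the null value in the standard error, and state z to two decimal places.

p̂ = 55/191 = 0.2880.
Standard error under H₀: √(0.3494×0.6506/191) = 0.0345.
z = (0.2880 − 0.3494)/0.0345 = -0.0614/0.0345 = -1.78.
Two-sided p-value ≈ 2·Φ(−1.781) = 0.0749.

z = -1.78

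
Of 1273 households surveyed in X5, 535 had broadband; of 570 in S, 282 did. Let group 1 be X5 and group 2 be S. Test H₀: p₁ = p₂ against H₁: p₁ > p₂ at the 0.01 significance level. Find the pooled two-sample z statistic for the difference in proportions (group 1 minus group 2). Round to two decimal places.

z = -2.97

p̂₁ = 535/1273 ≈ 0.42027, p̂₂ = 282/570 ≈ 0.49474.
Pooled p̂ = (535+282)/(1273+570) = 817/1843 = 0.44330.
SE = √(p̂(1−p̂)(1/n₁+1/n₂)) = √(0.44330·0.55670·0.00253993) = √(0.000626817) = 0.02504.
z = (0.42027 − 0.49474)/0.02504 = -0.07447/0.02504 = -2.97.
p-value = P(Z > -2.974) ≈ 0.9985, so at α = 0.01 we fail to reject H₀.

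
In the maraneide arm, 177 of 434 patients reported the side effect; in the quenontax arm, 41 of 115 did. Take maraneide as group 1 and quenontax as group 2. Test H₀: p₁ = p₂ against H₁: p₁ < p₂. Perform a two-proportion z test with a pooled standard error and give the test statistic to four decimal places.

p̂₁ = 177/434 = 0.407834, p̂₂ = 41/115 = 0.356522.
Pooled p̂ = (177+41)/(434+115) = 218/549 = 0.397086.
SE = √(0.239409 × 0.0109998) = 0.051317.
z = (0.407834 − 0.356522)/0.051317 = 0.051312/0.051317 = 0.9999.
p-value = P(Z < 1.000) ≈ 0.8413.

z = 0.9999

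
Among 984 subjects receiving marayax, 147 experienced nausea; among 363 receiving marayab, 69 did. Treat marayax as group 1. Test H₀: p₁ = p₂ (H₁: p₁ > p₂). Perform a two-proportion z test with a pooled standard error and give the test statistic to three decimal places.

z = -1.806

p̂₁ = 147/984 = 0.14939, p̂₂ = 69/363 = 0.19008.
Pooled p̂ = (147+69)/(984+363) = 216/1347 = 0.16036.
SE = √(0.134642 × 0.00377108) = 0.02253.
z = (0.14939 − 0.19008)/0.02253 = -0.04069/0.02253 = -1.806.
p-value = P(Z > -1.806) ≈ 0.9645.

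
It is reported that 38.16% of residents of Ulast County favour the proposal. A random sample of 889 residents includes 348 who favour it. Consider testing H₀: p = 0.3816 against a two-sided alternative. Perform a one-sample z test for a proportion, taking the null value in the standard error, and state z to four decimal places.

z = 0.6046

p̂ = 348/889 = 0.391451.
Under H₀, SE = √(0.3816·0.6184/889) = √(0.000265446) = 0.016293.
z = (0.391451 − 0.3816)/0.016293 = 0.009851/0.016293 = 0.6046.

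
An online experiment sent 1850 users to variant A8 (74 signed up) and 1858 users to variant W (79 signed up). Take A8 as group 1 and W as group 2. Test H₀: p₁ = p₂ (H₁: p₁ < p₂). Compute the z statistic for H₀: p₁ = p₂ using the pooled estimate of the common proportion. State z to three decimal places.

p̂₁ = 74/1850 = 0.04000, p̂₂ = 79/1858 = 0.04252.
Pooled p̂ = (74+79)/(1850+1858) = 153/3708 = 0.04126.
SE = √(p̂(1−p̂)(1/n₁+1/n₂)) = √(0.04126·0.95874·0.00107875) = √(4.2675e-05) = 0.00653.
z = (0.04000 − 0.04252)/0.00653 = -0.00252/0.00653 = -0.386.
p-value = P(Z < -0.386) ≈ 0.3499.

z = -0.386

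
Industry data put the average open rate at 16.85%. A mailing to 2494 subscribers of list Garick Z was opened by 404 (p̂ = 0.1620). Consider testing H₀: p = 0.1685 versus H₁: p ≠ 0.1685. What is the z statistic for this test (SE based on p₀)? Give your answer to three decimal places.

p̂ = 404/2494 = 0.161989.
SE = √(p₀(1−p₀)/n) = √(0.14011/2494) = 0.007495.
z = (0.161989 − 0.1685)/0.007495 = -0.006511/0.007495 = -0.869.
p-value = 2·P(Z > 0.869) ≈ 0.3850.

z = -0.869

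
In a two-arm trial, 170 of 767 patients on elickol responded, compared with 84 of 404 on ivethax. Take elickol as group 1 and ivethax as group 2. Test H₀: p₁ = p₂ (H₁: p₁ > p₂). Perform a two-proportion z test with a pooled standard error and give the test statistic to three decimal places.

p̂₁ = 170/767 = 0.221643, p̂₂ = 84/404 = 0.207921.
Pooled p̂ = (170+84)/(767+404) = 254/1171 = 0.216909.
SE = √(0.169859 × 0.00377903) = 0.025336.
z = (0.221643 − 0.207921)/0.025336 = 0.013722/0.025336 = 0.542.
p-value = P(Z > 0.542) ≈ 0.2940.

z = 0.542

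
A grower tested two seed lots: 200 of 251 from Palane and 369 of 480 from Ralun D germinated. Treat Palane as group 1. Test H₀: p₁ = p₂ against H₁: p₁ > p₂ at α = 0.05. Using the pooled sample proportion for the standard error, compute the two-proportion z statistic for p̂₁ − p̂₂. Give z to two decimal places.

p̂₁ = 200/251 ≈ 0.79681, p̂₂ = 369/480 ≈ 0.76875.
Pooled p̂ = (200+369)/(251+480) = 569/731 = 0.77839.
SE = √(0.172501 × 0.0060674) = 0.03235.
z = (0.79681 − 0.76875)/0.03235 = 0.02806/0.03235 = 0.87.
p-value = P(Z > 0.867) ≈ 0.1929; since p > α = 0.05, fail to reject H₀.

z = 0.87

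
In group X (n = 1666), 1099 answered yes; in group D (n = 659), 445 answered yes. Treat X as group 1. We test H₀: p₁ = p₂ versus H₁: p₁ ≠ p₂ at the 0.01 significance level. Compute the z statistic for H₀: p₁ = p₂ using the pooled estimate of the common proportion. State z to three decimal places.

p̂₁ = 1099/1666 ≈ 0.65966, p̂₂ = 445/659 ≈ 0.67527.
Pooled p̂ = (1099+445)/(1666+659) = 1544/2325 = 0.66409.
SE = √(p̂(1−p̂)(1/n₁+1/n₂)) = √(0.66409·0.33591·0.00211769) = √(0.000472406) = 0.02173.
z = (0.65966 − 0.67527)/0.02173 = -0.01561/0.02173 = -0.718.
p-value = 2·P(Z > 0.718) ≈ 0.4729; since p > α = 0.01, fail to reject H₀.

z = -0.718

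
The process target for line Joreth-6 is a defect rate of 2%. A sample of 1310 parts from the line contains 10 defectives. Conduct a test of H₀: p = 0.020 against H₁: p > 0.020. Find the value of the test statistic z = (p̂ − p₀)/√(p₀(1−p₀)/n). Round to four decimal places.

p̂ = 10/1310 ≈ 0.00763359.
Under H₀, SE = √(0.02·0.98/1310) = √(1.49618e-05) = 0.00386805.
z = (0.00763359 − 0.02)/0.00386805 = -0.01236641/0.00386805 = -3.1971.

z = -3.1971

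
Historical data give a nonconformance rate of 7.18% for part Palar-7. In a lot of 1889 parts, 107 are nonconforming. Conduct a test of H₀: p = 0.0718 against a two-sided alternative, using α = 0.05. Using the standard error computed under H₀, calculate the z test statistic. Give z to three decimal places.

z = -2.552

p̂ = 107/1889 ≈ 0.05664.
SE = √(p₀(1−p₀)/n) = √(0.066645/1889) = 0.00594.
z = (0.05664 − 0.0718)/0.00594 = -0.01516/0.00594 = -2.552.
Two-sided p-value ≈ 2·Φ(−2.552) = 0.0107; since p < α = 0.05, reject H₀.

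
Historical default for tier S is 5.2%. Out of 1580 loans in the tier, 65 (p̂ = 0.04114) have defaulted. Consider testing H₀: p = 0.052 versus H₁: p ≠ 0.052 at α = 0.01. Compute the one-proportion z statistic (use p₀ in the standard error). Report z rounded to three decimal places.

p̂ = 65/1580 ≈ 0.041139.
SE = √(p₀(1−p₀)/n) = √(0.049296/1580) = 0.005586.
z = (0.041139 − 0.052)/0.005586 = -0.010861/0.005586 = -1.944.
p-value = 2·P(Z > 1.944) ≈ 0.0518. With α = 0.01, fail to reject H₀.

z = -1.944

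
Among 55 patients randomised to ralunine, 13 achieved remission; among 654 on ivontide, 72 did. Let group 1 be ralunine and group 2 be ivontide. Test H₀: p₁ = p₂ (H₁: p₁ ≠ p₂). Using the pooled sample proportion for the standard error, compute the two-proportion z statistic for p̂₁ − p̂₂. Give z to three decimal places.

p̂₁ = 13/55 ≈ 0.23636, p̂₂ = 72/654 ≈ 0.11009.
Pooled p̂ = (13+72)/(55+654) = 85/709 = 0.11989.
SE = √(p̂(1−p̂)(1/n₁+1/n₂)) = √(0.11989·0.88011·0.0197109) = √(0.00207978) = 0.04560.
z = (0.23636 − 0.11009)/0.04560 = 0.12627/0.04560 = 2.769.
p-value = 2·P(Z > 2.769) ≈ 0.0056.

z = 2.769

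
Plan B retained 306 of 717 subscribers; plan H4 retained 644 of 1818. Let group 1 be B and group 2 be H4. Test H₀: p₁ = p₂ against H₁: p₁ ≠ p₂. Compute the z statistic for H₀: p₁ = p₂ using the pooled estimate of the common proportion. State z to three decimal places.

z = 3.398

p̂₁ = 306/717 ≈ 0.42678, p̂₂ = 644/1818 ≈ 0.35424.
Pooled p̂ = (306+644)/(717+1818) = 950/2535 = 0.37475.
SE = √(0.234313 × 0.00194476) = 0.02135.
z = (0.42678 − 0.35424)/0.02135 = 0.07254/0.02135 = 3.398.
Two-sided p-value ≈ 2·Φ(−3.398) = 0.0007.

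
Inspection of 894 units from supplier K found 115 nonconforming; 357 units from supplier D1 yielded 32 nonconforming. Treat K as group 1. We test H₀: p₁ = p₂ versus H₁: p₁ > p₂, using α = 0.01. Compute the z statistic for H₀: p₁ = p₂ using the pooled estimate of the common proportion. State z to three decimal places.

p̂₁ = 115/894 ≈ 0.128635, p̂₂ = 32/357 ≈ 0.089636.
Pooled p̂ = (115+32)/(894+357) = 147/1251 = 0.117506.
SE = √(p̂(1−p̂)(1/n₁+1/n₂)) = √(0.117506·0.882494·0.00391969) = √(0.000406465) = 0.020161.
z = (0.128635 − 0.089636)/0.020161 = 0.038999/0.020161 = 1.934.
p-value = P(Z > 1.934) ≈ 0.0265. With α = 0.01, fail to reject H₀.

z = 1.934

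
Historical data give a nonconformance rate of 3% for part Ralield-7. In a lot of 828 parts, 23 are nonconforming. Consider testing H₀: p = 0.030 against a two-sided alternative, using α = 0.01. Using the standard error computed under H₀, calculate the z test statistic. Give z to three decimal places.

z = -0.375

p̂ = 23/828 = 0.027778.
Standard error under H₀: √(0.03×0.97/828) = 0.005928.
z = (0.027778 − 0.03)/0.005928 = -0.002222/0.005928 = -0.375.
Two-sided p-value ≈ 2·Φ(−0.375) = 0.7078, so at α = 0.01 we fail to reject H₀.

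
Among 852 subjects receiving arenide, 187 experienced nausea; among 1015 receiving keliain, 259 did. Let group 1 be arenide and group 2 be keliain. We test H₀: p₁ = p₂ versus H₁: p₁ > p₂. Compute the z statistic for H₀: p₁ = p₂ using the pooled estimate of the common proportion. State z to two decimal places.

p̂₁ = 187/852 ≈ 0.2195, p̂₂ = 259/1015 ≈ 0.2552.
Pooled p̂ = (187+259)/(852+1015) = 446/1867 = 0.2389.
SE = √(0.181819 × 0.00215893) = 0.0198.
z = (0.2195 − 0.2552)/0.0198 = -0.0357/0.0198 = -1.80.

z = -1.80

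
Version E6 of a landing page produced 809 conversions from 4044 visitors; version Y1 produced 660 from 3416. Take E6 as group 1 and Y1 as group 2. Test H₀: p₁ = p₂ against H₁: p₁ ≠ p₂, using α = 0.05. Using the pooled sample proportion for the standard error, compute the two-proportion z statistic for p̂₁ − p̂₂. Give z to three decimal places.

p̂₁ = 809/4044 ≈ 0.20005, p̂₂ = 660/3416 ≈ 0.19321.
Pooled p̂ = (809+660)/(4044+3416) = 1469/7460 = 0.19692.
SE = √(0.158141 × 0.00054002) = 0.00924.
z = (0.20005 − 0.19321)/0.00924 = 0.00684/0.00924 = 0.740.
p-value = 2·P(Z > 0.740) ≈ 0.4591. With α = 0.05, fail to reject H₀.

z = 0.740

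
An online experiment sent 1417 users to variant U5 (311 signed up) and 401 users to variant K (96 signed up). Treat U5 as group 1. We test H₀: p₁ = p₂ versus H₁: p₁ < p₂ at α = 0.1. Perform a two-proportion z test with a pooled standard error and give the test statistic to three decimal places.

z = -0.845

p̂₁ = 311/1417 ≈ 0.21948, p̂₂ = 96/401 ≈ 0.23940.
Pooled p̂ = (311+96)/(1417+401) = 407/1818 = 0.22387.
SE = √(0.173754 × 0.00319948) = 0.02358.
z = (0.21948 − 0.23940)/0.02358 = -0.01992/0.02358 = -0.845.
p-value = P(Z < -0.845) ≈ 0.1991; since p > α = 0.1, fail to reject H₀.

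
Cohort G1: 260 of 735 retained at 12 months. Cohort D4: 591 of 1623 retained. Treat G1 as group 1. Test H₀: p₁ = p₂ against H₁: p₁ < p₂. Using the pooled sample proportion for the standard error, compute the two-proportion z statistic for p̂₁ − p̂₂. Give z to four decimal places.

p̂₁ = 260/735 = 0.353741, p̂₂ = 591/1623 = 0.364140.
Pooled p̂ = (260+591)/(735+1623) = 851/2358 = 0.360899.
SE = √(0.230651 × 0.00197669) = 0.021352.
z = (0.353741 − 0.364140)/0.021352 = -0.010399/0.021352 = -0.4870.
p-value = P(Z < -0.487) ≈ 0.3131.

z = -0.4870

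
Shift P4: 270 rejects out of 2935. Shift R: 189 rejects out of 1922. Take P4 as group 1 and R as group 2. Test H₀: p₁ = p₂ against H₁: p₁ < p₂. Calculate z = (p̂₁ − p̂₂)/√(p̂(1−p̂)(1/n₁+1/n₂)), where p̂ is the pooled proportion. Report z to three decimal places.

z = -0.739

p̂₁ = 270/2935 = 0.091993, p̂₂ = 189/1922 = 0.098335.
Pooled p̂ = (270+189)/(2935+1922) = 459/4857 = 0.094503.
SE = √(0.085572 × 0.000861007) = 0.008584.
z = (0.091993 − 0.098335)/0.008584 = -0.006342/0.008584 = -0.739.
p-value = P(Z < -0.739) ≈ 0.2300.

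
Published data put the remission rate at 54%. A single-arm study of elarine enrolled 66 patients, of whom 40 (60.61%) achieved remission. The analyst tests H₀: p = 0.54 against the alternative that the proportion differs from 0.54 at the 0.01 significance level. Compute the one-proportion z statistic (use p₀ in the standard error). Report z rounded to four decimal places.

p̂ = 40/66 = 0.606061.
SE = √(p₀(1−p₀)/n) = √(0.2484/66) = 0.061348.
z = (0.606061 − 0.54)/0.061348 = 0.066061/0.061348 = 1.0768.
Two-sided p-value ≈ 2·Φ(−1.077) = 0.2816, so at α = 0.01 we fail to reject H₀.

z = 1.0768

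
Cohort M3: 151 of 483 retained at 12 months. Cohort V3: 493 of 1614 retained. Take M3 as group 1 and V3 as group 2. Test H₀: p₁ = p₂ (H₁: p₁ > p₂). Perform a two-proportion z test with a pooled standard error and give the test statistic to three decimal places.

z = 0.300

p̂₁ = 151/483 = 0.31263, p̂₂ = 493/1614 = 0.30545.
Pooled p̂ = (151+493)/(483+1614) = 644/2097 = 0.30711.
SE = √(0.212792 × 0.00268997) = 0.02392.
z = (0.31263 − 0.30545)/0.02392 = 0.00718/0.02392 = 0.300.
p-value = P(Z > 0.300) ≈ 0.3821.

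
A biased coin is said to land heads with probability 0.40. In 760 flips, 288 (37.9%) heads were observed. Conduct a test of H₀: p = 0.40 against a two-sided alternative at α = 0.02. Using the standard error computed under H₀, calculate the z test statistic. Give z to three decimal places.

p̂ = 288/760 ≈ 0.37895.
Standard error under H₀: √(0.4×0.6/760) = 0.01777.
z = (0.37895 − 0.4)/0.01777 = -0.02105/0.01777 = -1.185.
p-value = 2·P(Z > 1.185) ≈ 0.2361; since p > α = 0.02, fail to reject H₀.

z = -1.185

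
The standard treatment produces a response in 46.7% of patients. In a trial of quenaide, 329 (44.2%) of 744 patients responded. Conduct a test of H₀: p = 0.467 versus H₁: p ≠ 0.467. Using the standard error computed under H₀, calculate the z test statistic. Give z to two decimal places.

z = -1.36

p̂ = 329/744 ≈ 0.4422.
Under H₀, SE = √(0.467·0.533/744) = √(0.000334558) = 0.0183.
z = (0.4422 − 0.467)/0.0183 = -0.0248/0.0183 = -1.36.
p-value = 2·P(Z > 1.356) ≈ 0.1752.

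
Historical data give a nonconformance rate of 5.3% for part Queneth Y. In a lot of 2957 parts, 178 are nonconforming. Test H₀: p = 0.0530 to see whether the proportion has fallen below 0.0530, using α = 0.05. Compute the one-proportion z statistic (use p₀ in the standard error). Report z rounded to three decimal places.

z = 1.747

p̂ = 178/2957 ≈ 0.060196.
SE = √(p₀(1−p₀)/n) = √(0.050191/2957) = 0.004120.
z = (0.060196 − 0.053)/0.004120 = 0.007196/0.004120 = 1.747.
p-value = P(Z < 1.747) ≈ 0.9597, so at α = 0.05 we fail to reject H₀.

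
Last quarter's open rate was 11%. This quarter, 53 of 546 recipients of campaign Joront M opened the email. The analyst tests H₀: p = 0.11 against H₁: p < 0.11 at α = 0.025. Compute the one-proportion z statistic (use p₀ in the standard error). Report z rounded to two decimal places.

z = -0.97

p̂ = 53/546 = 0.09707.
Standard error under H₀: √(0.11×0.89/546) = 0.01339.
z = (0.09707 − 0.11)/0.01339 = -0.01293/0.01339 = -0.97.
p-value = P(Z < -0.966) ≈ 0.1671; since p > α = 0.025, fail to reject H₀.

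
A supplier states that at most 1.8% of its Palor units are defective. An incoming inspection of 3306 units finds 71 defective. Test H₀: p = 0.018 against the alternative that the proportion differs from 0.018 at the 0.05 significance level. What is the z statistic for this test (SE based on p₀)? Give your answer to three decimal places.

z = 1.503

p̂ = 71/3306 ≈ 0.021476.
Under H₀, SE = √(0.018·0.982/3306) = √(5.34664e-06) = 0.002312.
z = (0.021476 − 0.018)/0.002312 = 0.003476/0.002312 = 1.503.
p-value = 2·P(Z > 1.503) ≈ 0.1328; since p > α = 0.05, fail to reject H₀.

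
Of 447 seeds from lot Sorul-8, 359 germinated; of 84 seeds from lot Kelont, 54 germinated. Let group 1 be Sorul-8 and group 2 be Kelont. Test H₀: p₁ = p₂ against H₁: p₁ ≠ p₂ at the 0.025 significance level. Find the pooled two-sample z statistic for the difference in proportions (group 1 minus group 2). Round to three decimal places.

p̂₁ = 359/447 = 0.80313, p̂₂ = 54/84 = 0.64286.
Pooled p̂ = (359+54)/(447+84) = 413/531 = 0.77778.
SE = √(0.17284 × 0.0141419) = 0.04944.
z = (0.80313 − 0.64286)/0.04944 = 0.16027/0.04944 = 3.242.
Two-sided p-value ≈ 2·Φ(−3.242) = 0.0012; since p < α = 0.025, reject H₀.

z = 3.242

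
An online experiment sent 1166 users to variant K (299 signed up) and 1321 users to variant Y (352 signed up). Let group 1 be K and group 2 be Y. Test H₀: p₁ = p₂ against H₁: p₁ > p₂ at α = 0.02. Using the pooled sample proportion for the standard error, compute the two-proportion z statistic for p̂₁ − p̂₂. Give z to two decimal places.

z = -0.57

p̂₁ = 299/1166 = 0.2564, p̂₂ = 352/1321 = 0.2665.
Pooled p̂ = (299+352)/(1166+1321) = 651/2487 = 0.2618.
SE = √(p̂(1−p̂)(1/n₁+1/n₂)) = √(0.2618·0.7382·0.00161464) = √(0.000312016) = 0.0177.
z = (0.2564 − 0.2665)/0.0177 = -0.0101/0.0177 = -0.57.
p-value = P(Z > -0.568) ≈ 0.7150. With α = 0.02, fail to reject H₀.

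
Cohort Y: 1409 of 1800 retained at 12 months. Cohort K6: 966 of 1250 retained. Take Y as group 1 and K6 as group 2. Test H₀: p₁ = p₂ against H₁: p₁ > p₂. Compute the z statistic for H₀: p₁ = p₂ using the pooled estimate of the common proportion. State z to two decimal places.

p̂₁ = 1409/1800 = 0.7828, p̂₂ = 966/1250 = 0.7728.
Pooled p̂ = (1409+966)/(1800+1250) = 2375/3050 = 0.7787.
SE = √(p̂(1−p̂)(1/n₁+1/n₂)) = √(0.7787·0.2213·0.00135556) = √(0.000233607) = 0.0153.
z = (0.7828 − 0.7728)/0.0153 = 0.0100/0.0153 = 0.65.

z = 0.65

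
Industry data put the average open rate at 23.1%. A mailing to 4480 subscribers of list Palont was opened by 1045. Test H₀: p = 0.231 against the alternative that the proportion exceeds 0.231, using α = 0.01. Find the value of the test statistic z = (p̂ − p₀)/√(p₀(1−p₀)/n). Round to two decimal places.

p̂ = 1045/4480 ≈ 0.23326.
Standard error under H₀: √(0.231×0.769/4480) = 0.00630.
z = (0.23326 − 0.231)/0.00630 = 0.00226/0.00630 = 0.36.
p-value = P(Z > 0.359) ≈ 0.3599, so at α = 0.01 we fail to reject H₀.

z = 0.36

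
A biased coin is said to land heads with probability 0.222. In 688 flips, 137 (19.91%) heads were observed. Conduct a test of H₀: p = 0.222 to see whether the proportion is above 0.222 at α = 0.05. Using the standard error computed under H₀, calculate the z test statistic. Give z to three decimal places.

z = -1.444

p̂ = 137/688 = 0.19913.
SE = √(p₀(1−p₀)/n) = √(0.17272/688) = 0.01584.
z = (0.19913 − 0.222)/0.01584 = -0.02287/0.01584 = -1.444.
p-value = P(Z > -1.444) ≈ 0.9256, so at α = 0.05 we fail to reject H₀.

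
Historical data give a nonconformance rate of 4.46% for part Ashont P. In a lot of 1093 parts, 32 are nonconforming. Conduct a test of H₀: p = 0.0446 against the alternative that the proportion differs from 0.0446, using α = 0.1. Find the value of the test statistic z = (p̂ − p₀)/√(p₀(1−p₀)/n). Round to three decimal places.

p̂ = 32/1093 = 0.029277.
Standard error under H₀: √(0.0446×0.9554/1093) = 0.006244.
z = (0.029277 − 0.0446)/0.006244 = -0.015323/0.006244 = -2.454.
p-value = 2·P(Z > 2.454) ≈ 0.0141. With α = 0.1, reject H₀.

z = -2.454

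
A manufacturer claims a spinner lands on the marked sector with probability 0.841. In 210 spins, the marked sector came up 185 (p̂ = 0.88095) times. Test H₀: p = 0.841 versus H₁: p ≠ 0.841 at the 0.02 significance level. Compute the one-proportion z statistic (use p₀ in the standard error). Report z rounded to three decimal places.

z = 1.583

p̂ = 185/210 = 0.88095.
Standard error under H₀: √(0.841×0.159/210) = 0.02523.
z = (0.88095 − 0.841)/0.02523 = 0.03995/0.02523 = 1.583.
p-value = 2·P(Z > 1.583) ≈ 0.1134; since p > α = 0.02, fail to reject H₀.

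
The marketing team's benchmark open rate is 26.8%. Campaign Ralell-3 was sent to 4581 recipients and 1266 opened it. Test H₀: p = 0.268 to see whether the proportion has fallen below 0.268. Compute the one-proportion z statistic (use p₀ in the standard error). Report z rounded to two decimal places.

z = 1.28

p̂ = 1266/4581 ≈ 0.27636.
Standard error under H₀: √(0.268×0.732/4581) = 0.00654.
z = (0.27636 − 0.268)/0.00654 = 0.00836/0.00654 = 1.28.
p-value = P(Z < 1.277) ≈ 0.8993.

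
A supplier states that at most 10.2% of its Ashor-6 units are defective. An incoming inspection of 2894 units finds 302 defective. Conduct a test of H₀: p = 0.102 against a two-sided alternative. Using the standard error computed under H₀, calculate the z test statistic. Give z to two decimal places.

z = 0.42

p̂ = 302/2894 = 0.10435.
Under H₀, SE = √(0.102·0.898/2894) = √(3.16503e-05) = 0.00563.
z = (0.10435 − 0.102)/0.00563 = 0.00235/0.00563 = 0.42.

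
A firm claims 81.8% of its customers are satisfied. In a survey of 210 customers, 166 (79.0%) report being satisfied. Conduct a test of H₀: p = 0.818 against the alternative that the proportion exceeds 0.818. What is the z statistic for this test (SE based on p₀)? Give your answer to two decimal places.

z = -1.03

p̂ = 166/210 = 0.7905.
SE = √(p₀(1−p₀)/n) = √(0.14888/210) = 0.0266.
z = (0.7905 − 0.818)/0.0266 = -0.0275/0.0266 = -1.03.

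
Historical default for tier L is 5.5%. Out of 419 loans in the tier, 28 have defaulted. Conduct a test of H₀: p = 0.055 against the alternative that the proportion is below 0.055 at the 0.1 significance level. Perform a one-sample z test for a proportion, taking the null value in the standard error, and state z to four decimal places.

z = 1.0618

p̂ = 28/419 = 0.066826.
SE = √(p₀(1−p₀)/n) = √(0.051975/419) = 0.011138.
z = (0.066826 − 0.055)/0.011138 = 0.011826/0.011138 = 1.0618.
p-value = P(Z < 1.062) ≈ 0.8558, so at α = 0.1 we fail to reject H₀.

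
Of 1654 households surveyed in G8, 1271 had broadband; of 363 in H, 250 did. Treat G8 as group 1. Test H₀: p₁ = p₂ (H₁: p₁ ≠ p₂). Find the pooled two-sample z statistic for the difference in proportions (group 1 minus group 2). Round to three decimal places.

z = 3.195

p̂₁ = 1271/1654 = 0.768440, p̂₂ = 250/363 = 0.688705.
Pooled p̂ = (1271+250)/(1654+363) = 1521/2017 = 0.754090.
SE = √(p̂(1−p̂)(1/n₁+1/n₂)) = √(0.754090·0.245910·0.00335942) = √(0.000622964) = 0.024959.
z = (0.768440 − 0.688705)/0.024959 = 0.079735/0.024959 = 3.195.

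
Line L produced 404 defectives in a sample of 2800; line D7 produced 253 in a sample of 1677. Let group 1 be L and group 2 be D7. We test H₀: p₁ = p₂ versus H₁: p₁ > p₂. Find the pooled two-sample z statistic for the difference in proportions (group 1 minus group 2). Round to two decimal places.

p̂₁ = 404/2800 ≈ 0.14429, p̂₂ = 253/1677 ≈ 0.15086.
Pooled p̂ = (404+253)/(2800+1677) = 657/4477 = 0.14675.
SE = √(0.125214 × 0.000953446) = 0.01093.
z = (0.14429 − 0.15086)/0.01093 = -0.00657/0.01093 = -0.60.

z = -0.60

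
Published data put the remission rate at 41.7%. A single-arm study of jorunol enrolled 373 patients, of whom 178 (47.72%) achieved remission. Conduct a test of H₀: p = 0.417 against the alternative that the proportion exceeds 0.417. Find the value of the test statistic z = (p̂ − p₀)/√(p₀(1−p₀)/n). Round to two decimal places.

p̂ = 178/373 ≈ 0.4772.
Standard error under H₀: √(0.417×0.583/373) = 0.0255.
z = (0.4772 − 0.417)/0.0255 = 0.0602/0.0255 = 2.36.
p-value = P(Z > 2.358) ≈ 0.0092.

z = 2.36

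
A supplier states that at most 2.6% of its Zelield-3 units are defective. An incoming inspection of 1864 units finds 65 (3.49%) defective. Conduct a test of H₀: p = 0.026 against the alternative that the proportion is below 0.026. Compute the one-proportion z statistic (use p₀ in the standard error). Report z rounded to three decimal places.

p̂ = 65/1864 ≈ 0.034871.
Under H₀, SE = √(0.026·0.974/1864) = √(1.35858e-05) = 0.003686.
z = (0.034871 − 0.026)/0.003686 = 0.008871/0.003686 = 2.407.
p-value = P(Z < 2.407) ≈ 0.9920.

z = 2.407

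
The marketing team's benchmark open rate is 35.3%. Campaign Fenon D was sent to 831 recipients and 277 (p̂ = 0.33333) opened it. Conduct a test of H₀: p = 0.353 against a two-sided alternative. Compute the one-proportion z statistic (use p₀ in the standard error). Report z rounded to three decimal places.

p̂ = 277/831 ≈ 0.33333.
Standard error under H₀: √(0.353×0.647/831) = 0.01658.
z = (0.33333 − 0.353)/0.01658 = -0.01967/0.01658 = -1.186.

z = -1.186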